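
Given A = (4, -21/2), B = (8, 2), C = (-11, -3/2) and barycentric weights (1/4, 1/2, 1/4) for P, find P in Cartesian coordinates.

P = (1/4)·A + (1/2)·B + (1/4)·C.
x-coordinate: (1/4)·4 + (1/2)·8 + (1/4)·(-11) = 9/4.
y-coordinate: (1/4)·(-21/2) + (1/2)·2 + (1/4)·(-3/2) = -2.

(9/4, -2)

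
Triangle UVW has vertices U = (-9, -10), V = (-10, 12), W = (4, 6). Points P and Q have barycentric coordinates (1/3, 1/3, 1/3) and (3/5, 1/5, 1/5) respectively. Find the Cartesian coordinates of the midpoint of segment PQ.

(-29/5, 2/15)

Barycentric coordinates of the midpoint are the average: (7/15, 4/15, 4/15).
Converting: (7/15)·U + (4/15)·V + (4/15)·W = (-29/5, 2/15).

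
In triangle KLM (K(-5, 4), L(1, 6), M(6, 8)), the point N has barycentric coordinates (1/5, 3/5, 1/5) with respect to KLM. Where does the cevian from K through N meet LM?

Line KN meets LM where the K-coordinate vanishes; zeroing N's K-weight and renormalizing leaves L, M-weights 3/5 : 1/5 → (3/4, 1/4).
So J = (3/4)·L + (1/4)·M = (9/4, 13/2).

(9/4, 13/2)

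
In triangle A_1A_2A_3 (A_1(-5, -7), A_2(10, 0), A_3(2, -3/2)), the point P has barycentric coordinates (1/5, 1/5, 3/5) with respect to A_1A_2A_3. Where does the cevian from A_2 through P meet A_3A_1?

(1/4, -23/8)

Line A_2P meets A_3A_1 where the A_2-coordinate vanishes; zeroing P's A_2-weight and renormalizing leaves A_3, A_1-weights 3/5 : 1/5 → (3/4, 1/4).
So Q = (3/4)·A_3 + (1/4)·A_1 = (1/4, -23/8).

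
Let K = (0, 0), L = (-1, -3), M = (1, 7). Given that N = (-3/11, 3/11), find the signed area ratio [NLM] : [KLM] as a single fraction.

2/11

[KLM] = ½·(0·(-3−7) + (-1)·(7−0) + 1·(0−(-3))) = ½·(0 − 7 + 3) = -2.
[NLM] = ½·((-3/11)·(-3−7) + (-1)·(7−(3/11)) + 1·(3/11−(-3))) = ½·(30/11 − 74/11 + 36/11) = -4/11, so the ratio is (-4/11)/(-2) = 2/11.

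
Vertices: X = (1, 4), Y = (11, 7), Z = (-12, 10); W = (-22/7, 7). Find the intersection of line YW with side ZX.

(-11/2, 7)

Barycentric coordinates of W with respect to XYZ: (3/7, 1/7, 3/7).
On side ZX the Y-coordinate is zero; dropping W's Y-weight 1/7 and renormalizing the remaining 3/7 : 3/7 gives weights 1/2, 1/2 on Z, X.
V = (1/2)·(-12, 10) + (1/2)·(1, 4) = (-11/2, 7).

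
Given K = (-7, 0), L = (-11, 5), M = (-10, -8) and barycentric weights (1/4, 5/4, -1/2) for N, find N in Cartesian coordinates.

N = (1/4)·K + (5/4)·L + (-1/2)·M.
x-coordinate: (1/4)·(-7) + (5/4)·(-11) + (-1/2)·(-10) = -21/2.
y-coordinate: (1/4)·0 + (5/4)·5 + (-1/2)·(-8) = 41/4.

(-21/2, 41/4)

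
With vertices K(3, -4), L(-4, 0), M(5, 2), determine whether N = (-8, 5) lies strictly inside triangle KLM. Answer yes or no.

Barycentric coordinates of N: (-53/50, 42/25, 19/50).
The three coordinates are negative, positive, positive; a point is interior exactly when all three are positive.

no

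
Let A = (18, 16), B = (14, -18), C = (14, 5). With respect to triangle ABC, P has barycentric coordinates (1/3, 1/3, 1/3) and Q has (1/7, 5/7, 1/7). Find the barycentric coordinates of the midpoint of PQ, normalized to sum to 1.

Since both coordinate triples sum to 1, the midpoint's barycentrics are the componentwise average.
(1/3+1/7)/2 = 5/21; similarly 11/21 and 5/21.

(5/21, 11/21, 5/21)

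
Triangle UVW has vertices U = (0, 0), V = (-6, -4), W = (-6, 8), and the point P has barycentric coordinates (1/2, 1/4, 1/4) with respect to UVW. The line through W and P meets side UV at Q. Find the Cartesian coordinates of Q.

(-2, -4/3)

Line WP meets UV where the W-coordinate vanishes; zeroing P's W-weight and renormalizing leaves U, V-weights 1/2 : 1/4 → (2/3, 1/3).
So Q = (2/3)·U + (1/3)·V = (-2, -4/3).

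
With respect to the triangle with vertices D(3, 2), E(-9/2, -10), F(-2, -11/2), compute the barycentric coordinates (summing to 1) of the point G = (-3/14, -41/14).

Signed area of the reference triangle: [DEF] = ½·(3·(-10−(-11/2)) + (-9/2)·(-11/2−2) + (-2)·(2−(-10))) = ½·(-27/2 + 135/4 − 24) = -15/8.
[GEF] = ½·((-3/14)·(-10−(-11/2)) + (-9/2)·(-11/2−(-41/14)) + (-2)·(-41/14−(-10))) = ½·(27/28 + 81/7 − 99/7) = -45/56, so the D-coordinate is (-45/56)/(-15/8) = 3/7.
[DGF] = ½·(3·(-41/14−(-11/2)) + (-3/14)·(-11/2−2) + (-2)·(2−(-41/14))) = ½·(54/7 + 45/28 − 69/7) = -15/56, so the E-coordinate is 1/7.
[DEG] = ½·(3·(-10−(-41/14)) + (-9/2)·(-41/14−2) + (-3/14)·(2−(-10))) = ½·(-297/14 + 621/28 − 18/7) = -45/56, so the F-coordinate is 3/7.

(3/7, 1/7, 3/7)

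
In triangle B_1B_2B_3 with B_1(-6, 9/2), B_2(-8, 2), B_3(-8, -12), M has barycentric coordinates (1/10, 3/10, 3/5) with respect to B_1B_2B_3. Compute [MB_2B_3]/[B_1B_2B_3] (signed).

1/10

The signed ratio [MB_2B_3]/[B_1B_2B_3] equals the barycentric coordinate of M at vertex B_1, which is 1/10.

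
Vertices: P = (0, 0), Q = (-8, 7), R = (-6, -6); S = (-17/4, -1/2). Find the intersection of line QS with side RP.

(-3, -3)

Barycentric coordinates of S with respect to PQR: (3/8, 1/4, 3/8).
On side RP the Q-coordinate is zero; dropping S's Q-weight 1/4 and renormalizing the remaining 3/8 : 3/8 gives weights 1/2, 1/2 on R, P.
T = (1/2)·(-6, -6) + (1/2)·(0, 0) = (-3, -3).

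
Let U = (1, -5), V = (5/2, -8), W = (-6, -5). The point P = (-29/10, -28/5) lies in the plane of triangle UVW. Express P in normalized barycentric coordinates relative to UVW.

Signed area of the reference triangle: [UVW] = ½·(1·(-8−(-5)) + (5/2)·(-5−(-5)) + (-6)·(-5−(-8))) = ½·(-3 + 0 − 18) = -21/2.
[PVW] = ½·((-29/10)·(-8−(-5)) + (5/2)·(-5−(-28/5)) + (-6)·(-28/5−(-8))) = ½·(87/10 + 3/2 − 72/5) = -21/10, so the U-coordinate is (-21/10)/(-21/2) = 1/5.
[UPW] = ½·(1·(-28/5−(-5)) + (-29/10)·(-5−(-5)) + (-6)·(-5−(-28/5))) = ½·(-3/5 + 0 − 18/5) = -21/10, so the V-coordinate is 1/5.
[UVP] = ½·(1·(-8−(-28/5)) + (5/2)·(-28/5−(-5)) + (-29/10)·(-5−(-8))) = ½·(-12/5 − 3/2 − 87/10) = -63/10, so the W-coordinate is 3/5.

(1/5, 1/5, 3/5)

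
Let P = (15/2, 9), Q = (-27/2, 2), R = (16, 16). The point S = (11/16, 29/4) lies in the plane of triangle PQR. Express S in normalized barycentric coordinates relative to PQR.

Signed area of the reference triangle: [PQR] = ½·((15/2)·(2−16) + (-27/2)·(16−9) + 16·(9−2)) = ½·(-105 − 189/2 + 112) = -175/4.
[SQR] = ½·((11/16)·(2−16) + (-27/2)·(16−(29/4)) + 16·(29/4−2)) = ½·(-77/8 − 945/8 + 84) = -175/8, so the P-coordinate is (-175/8)/(-175/4) = 1/2.
[PSR] = ½·((15/2)·(29/4−16) + (11/16)·(16−9) + 16·(9−(29/4))) = ½·(-525/8 + 77/16 + 28) = -525/32, so the Q-coordinate is 3/8.
[PQS] = ½·((15/2)·(2−(29/4)) + (-27/2)·(29/4−9) + (11/16)·(9−2)) = ½·(-315/8 + 189/8 + 77/16) = -175/32, so the R-coordinate is 1/8.

(1/2, 3/8, 1/8)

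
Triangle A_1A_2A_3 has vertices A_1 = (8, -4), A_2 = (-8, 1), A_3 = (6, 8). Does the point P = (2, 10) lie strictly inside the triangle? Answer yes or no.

Barycentric coordinates of P: (-4/13, 22/91, 97/91).
The three coordinates are negative, positive, positive; a point is interior exactly when all three are positive.

no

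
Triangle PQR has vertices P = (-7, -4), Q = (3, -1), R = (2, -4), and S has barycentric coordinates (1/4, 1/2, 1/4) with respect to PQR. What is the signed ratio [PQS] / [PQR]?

The signed ratio [PQS]/[PQR] equals the barycentric coordinate of S at vertex R, which is 1/4.

1/4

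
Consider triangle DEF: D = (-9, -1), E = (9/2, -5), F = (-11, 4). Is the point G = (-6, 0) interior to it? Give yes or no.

Barycentric coordinates of G: (2/7, 2/7, 3/7).
The three coordinates are positive, positive, positive; a point is interior exactly when all three are positive.

yes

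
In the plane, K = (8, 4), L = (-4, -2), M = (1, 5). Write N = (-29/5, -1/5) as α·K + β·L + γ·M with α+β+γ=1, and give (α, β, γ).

(-2/5, 4/5, 3/5)

Signed area of the reference triangle: [KLM] = ½·(8·(-2−5) + (-4)·(5−4) + 1·(4−(-2))) = ½·(-56 − 4 + 6) = -27.
[NLM] = ½·((-29/5)·(-2−5) + (-4)·(5−(-1/5)) + 1·(-1/5−(-2))) = ½·(203/5 − 104/5 + 9/5) = 54/5, so the K-coordinate is (54/5)/(-27) = -2/5.
[KNM] = ½·(8·(-1/5−5) + (-29/5)·(5−4) + 1·(4−(-1/5))) = ½·(-208/5 − 29/5 + 21/5) = -108/5, so the L-coordinate is 4/5.
[KLN] = ½·(8·(-2−(-1/5)) + (-4)·(-1/5−4) + (-29/5)·(4−(-2))) = ½·(-72/5 + 84/5 − 174/5) = -81/5, so the M-coordinate is 3/5.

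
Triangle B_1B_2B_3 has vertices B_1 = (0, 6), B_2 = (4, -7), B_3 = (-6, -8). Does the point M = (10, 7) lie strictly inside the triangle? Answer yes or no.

Barycentric coordinates of M: (1, 1, -1).
The three coordinates are positive, positive, negative; a point is interior exactly when all three are positive.

no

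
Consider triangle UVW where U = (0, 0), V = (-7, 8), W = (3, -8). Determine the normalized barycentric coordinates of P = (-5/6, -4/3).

Signed area of the reference triangle: [UVW] = ½·(0·(8−(-8)) + (-7)·(-8−0) + 3·(0−8)) = ½·(0 + 56 − 24) = 16.
[PVW] = ½·((-5/6)·(8−(-8)) + (-7)·(-8−(-4/3)) + 3·(-4/3−8)) = ½·(-40/3 + 140/3 − 28) = 8/3, so the U-coordinate is (8/3)/16 = 1/6.
[UPW] = ½·(0·(-4/3−(-8)) + (-5/6)·(-8−0) + 3·(0−(-4/3))) = ½·(0 + 20/3 + 4) = 16/3, so the V-coordinate is 1/3.
[UVP] = ½·(0·(8−(-4/3)) + (-7)·(-4/3−0) + (-5/6)·(0−8)) = ½·(0 + 28/3 + 20/3) = 8, so the W-coordinate is 1/2.
Check: 1/6 + 1/3 + 1/2 = 1.

(1/6, 1/3, 1/2)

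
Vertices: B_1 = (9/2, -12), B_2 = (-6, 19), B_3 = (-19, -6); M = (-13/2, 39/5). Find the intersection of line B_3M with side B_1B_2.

Barycentric coordinates of M with respect to B_1B_2B_3: (1/5, 3/5, 1/5).
On side B_1B_2 the B_3-coordinate is zero; dropping M's B_3-weight 1/5 and renormalizing the remaining 1/5 : 3/5 gives weights 1/4, 3/4 on B_1, B_2.
N = (1/4)·(9/2, -12) + (3/4)·(-6, 19) = (-27/8, 45/4).

(-27/8, 45/4)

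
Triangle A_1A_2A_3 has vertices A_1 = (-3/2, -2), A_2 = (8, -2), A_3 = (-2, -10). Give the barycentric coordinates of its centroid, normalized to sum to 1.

The centroid is the average of the vertices, so each weight is 1/3.

(1/3, 1/3, 1/3)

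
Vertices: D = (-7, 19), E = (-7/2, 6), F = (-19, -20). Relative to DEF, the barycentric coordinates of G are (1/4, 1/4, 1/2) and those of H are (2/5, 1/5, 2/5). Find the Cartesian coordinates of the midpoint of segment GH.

(-929/80, -59/40)

Barycentric coordinates of the midpoint are the average: (13/40, 9/40, 9/20).
Converting: (13/40)·D + (9/40)·E + (9/20)·F = (-929/80, -59/40).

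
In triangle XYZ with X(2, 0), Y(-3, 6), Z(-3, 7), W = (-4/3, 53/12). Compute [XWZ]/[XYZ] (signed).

1/4

[XYZ] = ½·(2·(6−7) + (-3)·(7−0) + (-3)·(0−6)) = ½·(-2 − 21 + 18) = -5/2.
[XWZ] = ½·(2·(53/12−7) + (-4/3)·(7−0) + (-3)·(0−(53/12))) = ½·(-31/6 − 28/3 + 53/4) = -5/8, so the ratio is (-5/8)/(-5/2) = 1/4.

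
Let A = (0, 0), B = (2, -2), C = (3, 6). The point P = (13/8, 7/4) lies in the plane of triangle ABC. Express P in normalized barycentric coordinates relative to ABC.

Signed area of the reference triangle: [ABC] = ½·(0·(-2−6) + 2·(6−0) + 3·(0−(-2))) = ½·(0 + 12 + 6) = 9.
[PBC] = ½·((13/8)·(-2−6) + 2·(6−(7/4)) + 3·(7/4−(-2))) = ½·(-13 + 17/2 + 45/4) = 27/8, so the A-coordinate is (27/8)/9 = 3/8.
[APC] = ½·(0·(7/4−6) + (13/8)·(6−0) + 3·(0−(7/4))) = ½·(0 + 39/4 − 21/4) = 9/4, so the B-coordinate is 1/4.
[ABP] = ½·(0·(-2−(7/4)) + 2·(7/4−0) + (13/8)·(0−(-2))) = ½·(0 + 7/2 + 13/4) = 27/8, so the C-coordinate is 3/8.

(3/8, 1/4, 3/8)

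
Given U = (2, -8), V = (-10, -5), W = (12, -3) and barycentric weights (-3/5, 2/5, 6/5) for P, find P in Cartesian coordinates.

P = (-3/5)·U + (2/5)·V + (6/5)·W.
x-coordinate: (-3/5)·2 + (2/5)·(-10) + (6/5)·12 = 46/5.
y-coordinate: (-3/5)·(-8) + (2/5)·(-5) + (6/5)·(-3) = -4/5.

(46/5, -4/5)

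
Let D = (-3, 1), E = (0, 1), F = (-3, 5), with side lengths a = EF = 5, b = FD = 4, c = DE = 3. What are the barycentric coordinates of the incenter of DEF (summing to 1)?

The incenter has barycentric coordinates proportional to the opposite side lengths: (5 : 4 : 3).
Normalizing by 5+4+3 = 12 gives (5/12, 1/3, 1/4).

(5/12, 1/3, 1/4)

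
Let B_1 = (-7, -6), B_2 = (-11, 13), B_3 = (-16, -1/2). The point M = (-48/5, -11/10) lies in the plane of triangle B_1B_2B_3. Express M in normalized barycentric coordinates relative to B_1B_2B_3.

(3/5, 1/5, 1/5)

Signed area of the reference triangle: [B_1B_2B_3] = ½·((-7)·(13−(-1/2)) + (-11)·(-1/2−(-6)) + (-16)·(-6−13)) = ½·(-189/2 − 121/2 + 304) = 149/2.
[MB_2B_3] = ½·((-48/5)·(13−(-1/2)) + (-11)·(-1/2−(-11/10)) + (-16)·(-11/10−13)) = ½·(-648/5 − 33/5 + 1128/5) = 447/10, so the B_1-coordinate is (447/10)/(149/2) = 3/5.
[B_1MB_3] = ½·((-7)·(-11/10−(-1/2)) + (-48/5)·(-1/2−(-6)) + (-16)·(-6−(-11/10))) = ½·(21/5 − 264/5 + 392/5) = 149/10, so the B_2-coordinate is 1/5.
[B_1B_2M] = ½·((-7)·(13−(-11/10)) + (-11)·(-11/10−(-6)) + (-48/5)·(-6−13)) = ½·(-987/10 − 539/10 + 912/5) = 149/10, so the B_3-coordinate is 1/5.
Check: 3/5 + 1/5 + 1/5 = 1.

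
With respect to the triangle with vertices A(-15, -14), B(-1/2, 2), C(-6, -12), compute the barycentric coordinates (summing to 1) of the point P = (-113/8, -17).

(3/4, -1/4, 1/2)

Signed area of the reference triangle: [ABC] = ½·((-15)·(2−(-12)) + (-1/2)·(-12−(-14)) + (-6)·(-14−2)) = ½·(-210 − 1 + 96) = -115/2.
[PBC] = ½·((-113/8)·(2−(-12)) + (-1/2)·(-12−(-17)) + (-6)·(-17−2)) = ½·(-791/4 − 5/2 + 114) = -345/8, so the A-coordinate is (-345/8)/(-115/2) = 3/4.
[APC] = ½·((-15)·(-17−(-12)) + (-113/8)·(-12−(-14)) + (-6)·(-14−(-17))) = ½·(75 − 113/4 − 18) = 115/8, so the B-coordinate is -1/4.
[ABP] = ½·((-15)·(2−(-17)) + (-1/2)·(-17−(-14)) + (-113/8)·(-14−2)) = ½·(-285 + 3/2 + 226) = -115/4, so the C-coordinate is 1/2.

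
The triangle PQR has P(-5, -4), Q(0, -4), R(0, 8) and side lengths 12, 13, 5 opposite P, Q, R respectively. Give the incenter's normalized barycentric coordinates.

The incenter has barycentric coordinates proportional to the opposite side lengths: (12 : 13 : 5).
Normalizing by 12+13+5 = 30 gives (2/5, 13/30, 1/6).

(2/5, 13/30, 1/6)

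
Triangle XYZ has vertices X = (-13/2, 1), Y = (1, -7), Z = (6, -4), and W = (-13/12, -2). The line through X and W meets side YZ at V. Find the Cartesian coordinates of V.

(13/3, -5)

Barycentric coordinates of W with respect to XYZ: (1/2, 1/6, 1/3).
On side YZ the X-coordinate is zero; dropping W's X-weight 1/2 and renormalizing the remaining 1/6 : 1/3 gives weights 1/3, 2/3 on Y, Z.
V = (1/3)·(1, -7) + (2/3)·(6, -4) = (13/3, -5).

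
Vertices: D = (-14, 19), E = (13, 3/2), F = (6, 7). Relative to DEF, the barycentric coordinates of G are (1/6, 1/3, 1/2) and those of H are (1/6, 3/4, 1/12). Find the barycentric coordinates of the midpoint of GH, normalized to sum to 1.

(1/6, 13/24, 7/24)

Since both coordinate triples sum to 1, the midpoint's barycentrics are the componentwise average.
(1/6+1/6)/2 = 1/6; similarly 13/24 and 7/24.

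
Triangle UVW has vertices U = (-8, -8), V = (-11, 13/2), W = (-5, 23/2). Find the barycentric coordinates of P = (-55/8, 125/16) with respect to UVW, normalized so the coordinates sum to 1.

(1/8, 1/4, 5/8)

Signed area of the reference triangle: [UVW] = ½·((-8)·(13/2−(23/2)) + (-11)·(23/2−(-8)) + (-5)·(-8−(13/2))) = ½·(40 − 429/2 + 145/2) = -51.
[PVW] = ½·((-55/8)·(13/2−(23/2)) + (-11)·(23/2−(125/16)) + (-5)·(125/16−(13/2))) = ½·(275/8 − 649/16 − 105/16) = -51/8, so the U-coordinate is (-51/8)/(-51) = 1/8.
[UPW] = ½·((-8)·(125/16−(23/2)) + (-55/8)·(23/2−(-8)) + (-5)·(-8−(125/16))) = ½·(59/2 − 2145/16 + 1265/16) = -51/4, so the V-coordinate is 1/4.
[UVP] = ½·((-8)·(13/2−(125/16)) + (-11)·(125/16−(-8)) + (-55/8)·(-8−(13/2))) = ½·(21/2 − 2783/16 + 1595/16) = -255/8, so the W-coordinate is 5/8.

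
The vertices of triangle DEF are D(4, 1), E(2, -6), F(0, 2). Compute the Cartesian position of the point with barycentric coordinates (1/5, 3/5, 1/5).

(2, -3)

G = (1/5)·D + (3/5)·E + (1/5)·F.
x-coordinate: (1/5)·4 + (3/5)·2 + (1/5)·0 = 2.
y-coordinate: (1/5)·1 + (3/5)·(-6) + (1/5)·2 = -3.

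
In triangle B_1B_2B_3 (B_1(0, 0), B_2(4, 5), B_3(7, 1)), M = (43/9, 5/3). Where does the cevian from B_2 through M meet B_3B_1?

(5, 5/7)

Barycentric coordinates of M with respect to B_1B_2B_3: (2/9, 2/9, 5/9).
On side B_3B_1 the B_2-coordinate is zero; dropping M's B_2-weight 2/9 and renormalizing the remaining 5/9 : 2/9 gives weights 5/7, 2/7 on B_3, B_1.
N = (5/7)·(7, 1) + (2/7)·(0, 0) = (5, 5/7).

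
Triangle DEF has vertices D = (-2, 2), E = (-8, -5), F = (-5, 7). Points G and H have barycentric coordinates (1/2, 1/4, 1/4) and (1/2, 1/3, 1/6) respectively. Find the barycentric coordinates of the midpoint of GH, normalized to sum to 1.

(1/2, 7/24, 5/24)

Since both coordinate triples sum to 1, the midpoint's barycentrics are the componentwise average.
(1/2+1/2)/2 = 1/2; similarly 7/24 and 5/24.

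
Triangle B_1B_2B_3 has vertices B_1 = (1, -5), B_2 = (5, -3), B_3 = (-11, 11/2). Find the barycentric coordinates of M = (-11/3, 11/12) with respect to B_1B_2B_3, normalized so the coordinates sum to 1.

(1/6, 1/3, 1/2)

Signed area of the reference triangle: [B_1B_2B_3] = ½·(1·(-3−(11/2)) + 5·(11/2−(-5)) + (-11)·(-5−(-3))) = ½·(-17/2 + 105/2 + 22) = 33.
[MB_2B_3] = ½·((-11/3)·(-3−(11/2)) + 5·(11/2−(11/12)) + (-11)·(11/12−(-3))) = ½·(187/6 + 275/12 − 517/12) = 11/2, so the B_1-coordinate is (11/2)/33 = 1/6.
[B_1MB_3] = ½·(1·(11/12−(11/2)) + (-11/3)·(11/2−(-5)) + (-11)·(-5−(11/12))) = ½·(-55/12 − 77/2 + 781/12) = 11, so the B_2-coordinate is 1/3.
[B_1B_2M] = ½·(1·(-3−(11/12)) + 5·(11/12−(-5)) + (-11/3)·(-5−(-3))) = ½·(-47/12 + 355/12 + 22/3) = 33/2, so the B_3-coordinate is 1/2.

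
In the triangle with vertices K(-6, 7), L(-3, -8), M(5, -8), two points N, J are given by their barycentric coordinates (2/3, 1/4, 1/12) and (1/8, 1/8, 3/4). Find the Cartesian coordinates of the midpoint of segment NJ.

Barycentric coordinates of the midpoint are the average: (19/48, 3/16, 5/12).
Converting: (19/48)·K + (3/16)·L + (5/12)·M = (-41/48, -33/16).

(-41/48, -33/16)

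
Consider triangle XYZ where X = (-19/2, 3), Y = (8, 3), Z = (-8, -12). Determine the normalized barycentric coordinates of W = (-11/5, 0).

(2/5, 2/5, 1/5)

Signed area of the reference triangle: [XYZ] = ½·((-19/2)·(3−(-12)) + 8·(-12−3) + (-8)·(3−3)) = ½·(-285/2 − 120 + 0) = -525/4.
[WYZ] = ½·((-11/5)·(3−(-12)) + 8·(-12−0) + (-8)·(0−3)) = ½·(-33 − 96 + 24) = -105/2, so the X-coordinate is (-105/2)/(-525/4) = 2/5.
[XWZ] = ½·((-19/2)·(0−(-12)) + (-11/5)·(-12−3) + (-8)·(3−0)) = ½·(-114 + 33 − 24) = -105/2, so the Y-coordinate is 2/5.
[XYW] = ½·((-19/2)·(3−0) + 8·(0−3) + (-11/5)·(3−3)) = ½·(-57/2 − 24 + 0) = -105/4, so the Z-coordinate is 1/5.
Check: 2/5 + 2/5 + 1/5 = 1.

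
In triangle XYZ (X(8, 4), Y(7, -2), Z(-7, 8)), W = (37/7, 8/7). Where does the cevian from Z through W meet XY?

(22/3, 0)

Barycentric coordinates of W with respect to XYZ: (2/7, 4/7, 1/7).
On side XY the Z-coordinate is zero; dropping W's Z-weight 1/7 and renormalizing the remaining 2/7 : 4/7 gives weights 1/3, 2/3 on X, Y.
V = (1/3)·(8, 4) + (2/3)·(7, -2) = (22/3, 0).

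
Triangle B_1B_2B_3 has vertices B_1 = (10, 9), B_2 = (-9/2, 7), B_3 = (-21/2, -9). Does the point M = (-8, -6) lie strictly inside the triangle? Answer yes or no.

yes

Barycentric coordinates of M: (1/10, 3/40, 33/40).
The three coordinates are positive, positive, positive; a point is interior exactly when all three are positive.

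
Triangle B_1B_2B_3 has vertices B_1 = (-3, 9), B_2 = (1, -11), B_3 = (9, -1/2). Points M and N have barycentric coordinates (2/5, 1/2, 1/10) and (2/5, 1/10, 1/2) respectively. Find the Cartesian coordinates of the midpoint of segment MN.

Barycentric coordinates of the midpoint are the average: (2/5, 3/10, 3/10).
Converting: (2/5)·B_1 + (3/10)·B_2 + (3/10)·B_3 = (9/5, 3/20).

(9/5, 3/20)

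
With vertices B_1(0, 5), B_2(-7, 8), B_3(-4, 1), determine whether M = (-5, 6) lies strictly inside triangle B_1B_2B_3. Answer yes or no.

Barycentric coordinates of M: (1/5, 3/5, 1/5).
The three coordinates are positive, positive, positive; a point is interior exactly when all three are positive.

yes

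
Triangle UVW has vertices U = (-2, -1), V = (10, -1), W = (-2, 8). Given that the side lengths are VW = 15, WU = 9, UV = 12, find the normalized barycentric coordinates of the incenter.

The incenter has barycentric coordinates proportional to the opposite side lengths: (15 : 9 : 12).
Normalizing by 15+9+12 = 36 gives (5/12, 1/4, 1/3).

(5/12, 1/4, 1/3)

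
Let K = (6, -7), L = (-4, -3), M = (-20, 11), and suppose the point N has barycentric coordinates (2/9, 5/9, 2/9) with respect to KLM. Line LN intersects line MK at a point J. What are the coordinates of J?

Line LN meets MK where the L-coordinate vanishes; zeroing N's L-weight and renormalizing leaves M, K-weights 2/9 : 2/9 → (1/2, 1/2).
So J = (1/2)·M + (1/2)·K = (-7, 2).

(-7, 2)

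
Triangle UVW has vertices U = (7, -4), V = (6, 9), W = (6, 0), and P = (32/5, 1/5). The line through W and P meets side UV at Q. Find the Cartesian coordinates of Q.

Barycentric coordinates of P with respect to UVW: (2/5, 1/5, 2/5).
On side UV the W-coordinate is zero; dropping P's W-weight 2/5 and renormalizing the remaining 2/5 : 1/5 gives weights 2/3, 1/3 on U, V.
Q = (2/3)·(7, -4) + (1/3)·(6, 9) = (20/3, 1/3).

(20/3, 1/3)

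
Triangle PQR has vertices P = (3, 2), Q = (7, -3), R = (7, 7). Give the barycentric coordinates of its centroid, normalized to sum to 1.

(1/3, 1/3, 1/3)

The centroid is the average of the vertices, so each weight is 1/3.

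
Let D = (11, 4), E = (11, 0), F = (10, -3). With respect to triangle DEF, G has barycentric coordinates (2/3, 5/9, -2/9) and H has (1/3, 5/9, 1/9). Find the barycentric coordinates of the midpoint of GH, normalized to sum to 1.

(1/2, 5/9, -1/18)

Since both coordinate triples sum to 1, the midpoint's barycentrics are the componentwise average.
(2/3+1/3)/2 = 1/2; similarly 5/9 and -1/18.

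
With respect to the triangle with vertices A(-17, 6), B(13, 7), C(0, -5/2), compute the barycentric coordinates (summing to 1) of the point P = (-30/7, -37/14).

Signed area of the reference triangle: [ABC] = ½·((-17)·(7−(-5/2)) + 13·(-5/2−6) + 0·(6−7)) = ½·(-323/2 − 221/2 + 0) = -136.
[PBC] = ½·((-30/7)·(7−(-5/2)) + 13·(-5/2−(-37/14)) + 0·(-37/14−7)) = ½·(-285/7 + 13/7 + 0) = -136/7, so the A-coordinate is (-136/7)/(-136) = 1/7.
[APC] = ½·((-17)·(-37/14−(-5/2)) + (-30/7)·(-5/2−6) + 0·(6−(-37/14))) = ½·(17/7 + 255/7 + 0) = 136/7, so the B-coordinate is -1/7.
[ABP] = ½·((-17)·(7−(-37/14)) + 13·(-37/14−6) + (-30/7)·(6−7)) = ½·(-2295/14 − 1573/14 + 30/7) = -136, so the C-coordinate is 1.

(1/7, -1/7, 1)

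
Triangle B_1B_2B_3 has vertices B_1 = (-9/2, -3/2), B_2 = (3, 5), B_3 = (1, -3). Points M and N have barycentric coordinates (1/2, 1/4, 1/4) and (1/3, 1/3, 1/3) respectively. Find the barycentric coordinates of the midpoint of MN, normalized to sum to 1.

Since both coordinate triples sum to 1, the midpoint's barycentrics are the componentwise average.
(1/2+1/3)/2 = 5/12; similarly 7/24 and 7/24.

(5/12, 7/24, 7/24)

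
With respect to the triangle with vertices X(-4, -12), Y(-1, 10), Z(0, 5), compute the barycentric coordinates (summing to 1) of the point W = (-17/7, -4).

Signed area of the reference triangle: [XYZ] = ½·((-4)·(10−5) + (-1)·(5−(-12)) + 0·(-12−10)) = ½·(-20 − 17 + 0) = -37/2.
[WYZ] = ½·((-17/7)·(10−5) + (-1)·(5−(-4)) + 0·(-4−10)) = ½·(-85/7 − 9 + 0) = -74/7, so the X-coordinate is (-74/7)/(-37/2) = 4/7.
[XWZ] = ½·((-4)·(-4−5) + (-17/7)·(5−(-12)) + 0·(-12−(-4))) = ½·(36 − 289/7 + 0) = -37/14, so the Y-coordinate is 1/7.
[XYW] = ½·((-4)·(10−(-4)) + (-1)·(-4−(-12)) + (-17/7)·(-12−10)) = ½·(-56 − 8 + 374/7) = -37/7, so the Z-coordinate is 2/7.

(4/7, 1/7, 2/7)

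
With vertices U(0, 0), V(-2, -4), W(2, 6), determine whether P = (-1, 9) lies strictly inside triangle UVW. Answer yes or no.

no

Barycentric coordinates of P: (-21/2, 6, 11/2).
The three coordinates are negative, positive, positive; a point is interior exactly when all three are positive.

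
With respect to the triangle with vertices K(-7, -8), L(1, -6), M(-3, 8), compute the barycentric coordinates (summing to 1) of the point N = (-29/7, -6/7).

(3/7, 1/7, 3/7)

Signed area of the reference triangle: [KLM] = ½·((-7)·(-6−8) + 1·(8−(-8)) + (-3)·(-8−(-6))) = ½·(98 + 16 + 6) = 60.
[NLM] = ½·((-29/7)·(-6−8) + 1·(8−(-6/7)) + (-3)·(-6/7−(-6))) = ½·(58 + 62/7 − 108/7) = 180/7, so the K-coordinate is (180/7)/60 = 3/7.
[KNM] = ½·((-7)·(-6/7−8) + (-29/7)·(8−(-8)) + (-3)·(-8−(-6/7))) = ½·(62 − 464/7 + 150/7) = 60/7, so the L-coordinate is 1/7.
[KLN] = ½·((-7)·(-6−(-6/7)) + 1·(-6/7−(-8)) + (-29/7)·(-8−(-6))) = ½·(36 + 50/7 + 58/7) = 180/7, so the M-coordinate is 3/7.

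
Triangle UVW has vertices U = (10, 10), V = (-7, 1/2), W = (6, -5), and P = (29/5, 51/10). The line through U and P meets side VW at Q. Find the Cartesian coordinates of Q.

(-1/2, -9/4)

Barycentric coordinates of P with respect to UVW: (3/5, 1/5, 1/5).
On side VW the U-coordinate is zero; dropping P's U-weight 3/5 and renormalizing the remaining 1/5 : 1/5 gives weights 1/2, 1/2 on V, W.
Q = (1/2)·(-7, 1/2) + (1/2)·(6, -5) = (-1/2, -9/4).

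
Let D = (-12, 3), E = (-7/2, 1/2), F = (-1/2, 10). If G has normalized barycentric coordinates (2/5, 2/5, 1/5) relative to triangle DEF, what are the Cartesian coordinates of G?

G = (2/5)·D + (2/5)·E + (1/5)·F.
x-coordinate: (2/5)·(-12) + (2/5)·(-7/2) + (1/5)·(-1/2) = -63/10.
y-coordinate: (2/5)·3 + (2/5)·(1/2) + (1/5)·10 = 17/5.

(-63/10, 17/5)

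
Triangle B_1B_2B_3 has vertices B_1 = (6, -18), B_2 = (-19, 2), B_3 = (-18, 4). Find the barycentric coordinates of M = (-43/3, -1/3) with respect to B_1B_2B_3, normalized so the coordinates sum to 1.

Signed area of the reference triangle: [B_1B_2B_3] = ½·(6·(2−4) + (-19)·(4−(-18)) + (-18)·(-18−2)) = ½·(-12 − 418 + 360) = -35.
[MB_2B_3] = ½·((-43/3)·(2−4) + (-19)·(4−(-1/3)) + (-18)·(-1/3−2)) = ½·(86/3 − 247/3 + 42) = -35/6, so the B_1-coordinate is (-35/6)/(-35) = 1/6.
[B_1MB_3] = ½·(6·(-1/3−4) + (-43/3)·(4−(-18)) + (-18)·(-18−(-1/3))) = ½·(-26 − 946/3 + 318) = -35/3, so the B_2-coordinate is 1/3.
[B_1B_2M] = ½·(6·(2−(-1/3)) + (-19)·(-1/3−(-18)) + (-43/3)·(-18−2)) = ½·(14 − 1007/3 + 860/3) = -35/2, so the B_3-coordinate is 1/2.

(1/6, 1/3, 1/2)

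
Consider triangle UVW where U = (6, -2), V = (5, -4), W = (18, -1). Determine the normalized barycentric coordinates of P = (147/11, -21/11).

Signed area of the reference triangle: [UVW] = ½·(6·(-4−(-1)) + 5·(-1−(-2)) + 18·(-2−(-4))) = ½·(-18 + 5 + 36) = 23/2.
[PVW] = ½·((147/11)·(-4−(-1)) + 5·(-1−(-21/11)) + 18·(-21/11−(-4))) = ½·(-441/11 + 50/11 + 414/11) = 23/22, so the U-coordinate is (23/22)/(23/2) = 1/11.
[UPW] = ½·(6·(-21/11−(-1)) + (147/11)·(-1−(-2)) + 18·(-2−(-21/11))) = ½·(-60/11 + 147/11 − 18/11) = 69/22, so the V-coordinate is 3/11.
[UVP] = ½·(6·(-4−(-21/11)) + 5·(-21/11−(-2)) + (147/11)·(-2−(-4))) = ½·(-138/11 + 5/11 + 294/11) = 161/22, so the W-coordinate is 7/11.
Check: 1/11 + 3/11 + 7/11 = 1.

(1/11, 3/11, 7/11)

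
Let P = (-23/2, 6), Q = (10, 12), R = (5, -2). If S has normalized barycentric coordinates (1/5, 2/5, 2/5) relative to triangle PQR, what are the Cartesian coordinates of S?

S = (1/5)·P + (2/5)·Q + (2/5)·R.
x-coordinate: (1/5)·(-23/2) + (2/5)·10 + (2/5)·5 = 37/10.
y-coordinate: (1/5)·6 + (2/5)·12 + (2/5)·(-2) = 26/5.

(37/10, 26/5)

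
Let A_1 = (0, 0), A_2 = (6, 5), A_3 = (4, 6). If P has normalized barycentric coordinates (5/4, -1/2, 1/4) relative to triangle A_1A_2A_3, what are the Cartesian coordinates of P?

(-2, -1)

P = (5/4)·A_1 + (-1/2)·A_2 + (1/4)·A_3.
x-coordinate: (5/4)·0 + (-1/2)·6 + (1/4)·4 = -2.
y-coordinate: (5/4)·0 + (-1/2)·5 + (1/4)·6 = -1.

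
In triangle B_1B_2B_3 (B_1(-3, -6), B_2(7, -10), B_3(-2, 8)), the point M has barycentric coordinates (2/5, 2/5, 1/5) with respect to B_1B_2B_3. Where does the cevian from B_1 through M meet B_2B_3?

(4, -4)

Line B_1M meets B_2B_3 where the B_1-coordinate vanishes; zeroing M's B_1-weight and renormalizing leaves B_2, B_3-weights 2/5 : 1/5 → (2/3, 1/3).
So N = (2/3)·B_2 + (1/3)·B_3 = (4, -4).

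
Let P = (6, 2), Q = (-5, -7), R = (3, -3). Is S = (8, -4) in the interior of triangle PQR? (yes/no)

no

Barycentric coordinates of S: (-1, -1, 3).
The three coordinates are negative, negative, positive; a point is interior exactly when all three are positive.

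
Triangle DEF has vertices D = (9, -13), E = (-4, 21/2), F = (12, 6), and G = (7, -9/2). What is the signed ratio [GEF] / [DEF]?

[DEF] = ½·(9·(21/2−6) + (-4)·(6−(-13)) + 12·(-13−(21/2))) = ½·(81/2 − 76 − 282) = -635/4.
[GEF] = ½·(7·(21/2−6) + (-4)·(6−(-9/2)) + 12·(-9/2−(21/2))) = ½·(63/2 − 42 − 180) = -381/4, so the ratio is (-381/4)/(-635/4) = 3/5.

3/5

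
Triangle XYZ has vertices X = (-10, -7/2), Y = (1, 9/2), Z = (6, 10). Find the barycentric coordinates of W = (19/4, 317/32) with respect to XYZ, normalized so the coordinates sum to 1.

(5/16, -3/4, 23/16)

Signed area of the reference triangle: [XYZ] = ½·((-10)·(9/2−10) + 1·(10−(-7/2)) + 6·(-7/2−(9/2))) = ½·(55 + 27/2 − 48) = 41/4.
[WYZ] = ½·((19/4)·(9/2−10) + 1·(10−(317/32)) + 6·(317/32−(9/2))) = ½·(-209/8 + 3/32 + 519/16) = 205/64, so the X-coordinate is (205/64)/(41/4) = 5/16.
[XWZ] = ½·((-10)·(317/32−10) + (19/4)·(10−(-7/2)) + 6·(-7/2−(317/32))) = ½·(15/16 + 513/8 − 1287/16) = -123/16, so the Y-coordinate is -3/4.
[XYW] = ½·((-10)·(9/2−(317/32)) + 1·(317/32−(-7/2)) + (19/4)·(-7/2−(9/2))) = ½·(865/16 + 429/32 − 38) = 943/64, so the Z-coordinate is 23/16.
Check: 5/16 − 3/4 + 23/16 = 1.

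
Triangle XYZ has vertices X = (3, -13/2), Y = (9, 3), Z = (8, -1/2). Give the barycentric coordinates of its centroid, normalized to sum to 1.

(1/3, 1/3, 1/3)

The centroid is the average of the vertices, so each weight is 1/3.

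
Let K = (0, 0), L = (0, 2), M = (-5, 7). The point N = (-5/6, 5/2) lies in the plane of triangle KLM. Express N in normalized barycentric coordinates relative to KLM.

Signed area of the reference triangle: [KLM] = ½·(0·(2−7) + 0·(7−0) + (-5)·(0−2)) = ½·(0 + 0 + 10) = 5.
[NLM] = ½·((-5/6)·(2−7) + 0·(7−(5/2)) + (-5)·(5/2−2)) = ½·(25/6 + 0 − 5/2) = 5/6, so the K-coordinate is (5/6)/5 = 1/6.
[KNM] = ½·(0·(5/2−7) + (-5/6)·(7−0) + (-5)·(0−(5/2))) = ½·(0 − 35/6 + 25/2) = 10/3, so the L-coordinate is 2/3.
[KLN] = ½·(0·(2−(5/2)) + 0·(5/2−0) + (-5/6)·(0−2)) = ½·(0 + 0 + 5/3) = 5/6, so the M-coordinate is 1/6.

(1/6, 2/3, 1/6)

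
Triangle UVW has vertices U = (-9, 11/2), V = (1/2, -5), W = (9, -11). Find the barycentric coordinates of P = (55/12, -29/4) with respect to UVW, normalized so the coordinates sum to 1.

(1/6, 1/6, 2/3)

Signed area of the reference triangle: [UVW] = ½·((-9)·(-5−(-11)) + (1/2)·(-11−(11/2)) + 9·(11/2−(-5))) = ½·(-54 − 33/4 + 189/2) = 129/8.
[PVW] = ½·((55/12)·(-5−(-11)) + (1/2)·(-11−(-29/4)) + 9·(-29/4−(-5))) = ½·(55/2 − 15/8 − 81/4) = 43/16, so the U-coordinate is (43/16)/(129/8) = 1/6.
[UPW] = ½·((-9)·(-29/4−(-11)) + (55/12)·(-11−(11/2)) + 9·(11/2−(-29/4))) = ½·(-135/4 − 605/8 + 459/4) = 43/16, so the V-coordinate is 1/6.
[UVP] = ½·((-9)·(-5−(-29/4)) + (1/2)·(-29/4−(11/2)) + (55/12)·(11/2−(-5))) = ½·(-81/4 − 51/8 + 385/8) = 43/4, so the W-coordinate is 2/3.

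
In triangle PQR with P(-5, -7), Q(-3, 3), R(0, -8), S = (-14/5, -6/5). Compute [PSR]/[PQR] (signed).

3/5

[PQR] = ½·((-5)·(3−(-8)) + (-3)·(-8−(-7)) + 0·(-7−3)) = ½·(-55 + 3 + 0) = -26.
[PSR] = ½·((-5)·(-6/5−(-8)) + (-14/5)·(-8−(-7)) + 0·(-7−(-6/5))) = ½·(-34 + 14/5 + 0) = -78/5, so the ratio is (-78/5)/(-26) = 3/5.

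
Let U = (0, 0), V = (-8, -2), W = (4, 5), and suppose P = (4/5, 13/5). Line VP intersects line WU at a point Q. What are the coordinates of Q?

Barycentric coordinates of P with respect to UVW: (1/5, 1/5, 3/5).
On side WU the V-coordinate is zero; dropping P's V-weight 1/5 and renormalizing the remaining 3/5 : 1/5 gives weights 3/4, 1/4 on W, U.
Q = (3/4)·(4, 5) + (1/4)·(0, 0) = (3, 15/4).

(3, 15/4)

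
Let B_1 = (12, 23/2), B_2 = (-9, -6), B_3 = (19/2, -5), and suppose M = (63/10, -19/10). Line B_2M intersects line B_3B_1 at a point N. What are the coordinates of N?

(81/8, -7/8)

Barycentric coordinates of M with respect to B_1B_2B_3: (1/5, 1/5, 3/5).
On side B_3B_1 the B_2-coordinate is zero; dropping M's B_2-weight 1/5 and renormalizing the remaining 3/5 : 1/5 gives weights 3/4, 1/4 on B_3, B_1.
N = (3/4)·(19/2, -5) + (1/4)·(12, 23/2) = (81/8, -7/8).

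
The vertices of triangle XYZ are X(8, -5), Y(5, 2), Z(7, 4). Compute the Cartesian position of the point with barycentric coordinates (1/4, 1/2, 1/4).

W = (1/4)·X + (1/2)·Y + (1/4)·Z.
x-coordinate: (1/4)·8 + (1/2)·5 + (1/4)·7 = 25/4.
y-coordinate: (1/4)·(-5) + (1/2)·2 + (1/4)·4 = 3/4.

(25/4, 3/4)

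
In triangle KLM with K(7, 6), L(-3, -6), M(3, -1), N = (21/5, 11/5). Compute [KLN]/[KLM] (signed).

[KLM] = ½·(7·(-6−(-1)) + (-3)·(-1−6) + 3·(6−(-6))) = ½·(-35 + 21 + 36) = 11.
[KLN] = ½·(7·(-6−(11/5)) + (-3)·(11/5−6) + (21/5)·(6−(-6))) = ½·(-287/5 + 57/5 + 252/5) = 11/5, so the ratio is (11/5)/11 = 1/5.

1/5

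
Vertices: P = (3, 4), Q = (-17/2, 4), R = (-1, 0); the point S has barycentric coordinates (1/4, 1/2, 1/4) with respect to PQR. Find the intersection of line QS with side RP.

Line QS meets RP where the Q-coordinate vanishes; zeroing S's Q-weight and renormalizing leaves R, P-weights 1/4 : 1/4 → (1/2, 1/2).
So T = (1/2)·R + (1/2)·P = (1, 2).

(1, 2)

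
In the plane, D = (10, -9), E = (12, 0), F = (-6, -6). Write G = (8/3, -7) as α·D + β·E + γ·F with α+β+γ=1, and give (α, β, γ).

Signed area of the reference triangle: [DEF] = ½·(10·(0−(-6)) + 12·(-6−(-9)) + (-6)·(-9−0)) = ½·(60 + 36 + 54) = 75.
[GEF] = ½·((8/3)·(0−(-6)) + 12·(-6−(-7)) + (-6)·(-7−0)) = ½·(16 + 12 + 42) = 35, so the D-coordinate is 35/75 = 7/15.
[DGF] = ½·(10·(-7−(-6)) + (8/3)·(-6−(-9)) + (-6)·(-9−(-7))) = ½·(-10 + 8 + 12) = 5, so the E-coordinate is 1/15.
[DEG] = ½·(10·(0−(-7)) + 12·(-7−(-9)) + (8/3)·(-9−0)) = ½·(70 + 24 − 24) = 35, so the F-coordinate is 7/15.
Check: 7/15 + 1/15 + 7/15 = 1.

(7/15, 1/15, 7/15)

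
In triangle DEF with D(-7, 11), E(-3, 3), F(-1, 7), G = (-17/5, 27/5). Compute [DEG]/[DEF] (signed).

[DEF] = ½·((-7)·(3−7) + (-3)·(7−11) + (-1)·(11−3)) = ½·(28 + 12 − 8) = 16.
[DEG] = ½·((-7)·(3−(27/5)) + (-3)·(27/5−11) + (-17/5)·(11−3)) = ½·(84/5 + 84/5 − 136/5) = 16/5, so the ratio is (16/5)/16 = 1/5.

1/5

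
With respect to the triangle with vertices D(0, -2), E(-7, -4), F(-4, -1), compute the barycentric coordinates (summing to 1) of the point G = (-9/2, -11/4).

Signed area of the reference triangle: [DEF] = ½·(0·(-4−(-1)) + (-7)·(-1−(-2)) + (-4)·(-2−(-4))) = ½·(0 − 7 − 8) = -15/2.
[GEF] = ½·((-9/2)·(-4−(-1)) + (-7)·(-1−(-11/4)) + (-4)·(-11/4−(-4))) = ½·(27/2 − 49/4 − 5) = -15/8, so the D-coordinate is (-15/8)/(-15/2) = 1/4.
[DGF] = ½·(0·(-11/4−(-1)) + (-9/2)·(-1−(-2)) + (-4)·(-2−(-11/4))) = ½·(0 − 9/2 − 3) = -15/4, so the E-coordinate is 1/2.
[DEG] = ½·(0·(-4−(-11/4)) + (-7)·(-11/4−(-2)) + (-9/2)·(-2−(-4))) = ½·(0 + 21/4 − 9) = -15/8, so the F-coordinate is 1/4.
Check: 1/4 + 1/2 + 1/4 = 1.

(1/4, 1/2, 1/4)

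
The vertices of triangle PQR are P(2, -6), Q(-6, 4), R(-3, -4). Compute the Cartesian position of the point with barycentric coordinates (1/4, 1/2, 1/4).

(-13/4, -1/2)

S = (1/4)·P + (1/2)·Q + (1/4)·R.
x-coordinate: (1/4)·2 + (1/2)·(-6) + (1/4)·(-3) = -13/4.
y-coordinate: (1/4)·(-6) + (1/2)·4 + (1/4)·(-4) = -1/2.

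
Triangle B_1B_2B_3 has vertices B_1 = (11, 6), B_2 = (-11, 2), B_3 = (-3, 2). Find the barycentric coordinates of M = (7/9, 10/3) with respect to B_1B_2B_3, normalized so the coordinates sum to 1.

(1/3, 1/9, 5/9)

Signed area of the reference triangle: [B_1B_2B_3] = ½·(11·(2−2) + (-11)·(2−6) + (-3)·(6−2)) = ½·(0 + 44 − 12) = 16.
[MB_2B_3] = ½·((7/9)·(2−2) + (-11)·(2−(10/3)) + (-3)·(10/3−2)) = ½·(0 + 44/3 − 4) = 16/3, so the B_1-coordinate is (16/3)/16 = 1/3.
[B_1MB_3] = ½·(11·(10/3−2) + (7/9)·(2−6) + (-3)·(6−(10/3))) = ½·(44/3 − 28/9 − 8) = 16/9, so the B_2-coordinate is 1/9.
[B_1B_2M] = ½·(11·(2−(10/3)) + (-11)·(10/3−6) + (7/9)·(6−2)) = ½·(-44/3 + 88/3 + 28/9) = 80/9, so the B_3-coordinate is 5/9.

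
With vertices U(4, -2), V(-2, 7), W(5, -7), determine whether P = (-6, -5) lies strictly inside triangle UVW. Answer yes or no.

Barycentric coordinates of P: (-20/3, 53/21, 36/7).
The three coordinates are negative, positive, positive; a point is interior exactly when all three are positive.

no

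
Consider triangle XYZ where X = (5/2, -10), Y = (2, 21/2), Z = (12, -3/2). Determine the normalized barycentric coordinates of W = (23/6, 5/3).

Signed area of the reference triangle: [XYZ] = ½·((5/2)·(21/2−(-3/2)) + 2·(-3/2−(-10)) + 12·(-10−(21/2))) = ½·(30 + 17 − 246) = -199/2.
[WYZ] = ½·((23/6)·(21/2−(-3/2)) + 2·(-3/2−(5/3)) + 12·(5/3−(21/2))) = ½·(46 − 19/3 − 106) = -199/6, so the X-coordinate is (-199/6)/(-199/2) = 1/3.
[XWZ] = ½·((5/2)·(5/3−(-3/2)) + (23/6)·(-3/2−(-10)) + 12·(-10−(5/3))) = ½·(95/12 + 391/12 − 140) = -199/4, so the Y-coordinate is 1/2.
[XYW] = ½·((5/2)·(21/2−(5/3)) + 2·(5/3−(-10)) + (23/6)·(-10−(21/2))) = ½·(265/12 + 70/3 − 943/12) = -199/12, so the Z-coordinate is 1/6.
Check: 1/3 + 1/2 + 1/6 = 1.

(1/3, 1/2, 1/6)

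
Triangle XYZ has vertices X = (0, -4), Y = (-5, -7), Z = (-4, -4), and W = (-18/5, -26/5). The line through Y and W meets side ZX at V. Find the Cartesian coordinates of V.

(-8/3, -4)

Barycentric coordinates of W with respect to XYZ: (1/5, 2/5, 2/5).
On side ZX the Y-coordinate is zero; dropping W's Y-weight 2/5 and renormalizing the remaining 2/5 : 1/5 gives weights 2/3, 1/3 on Z, X.
V = (2/3)·(-4, -4) + (1/3)·(0, -4) = (-8/3, -4).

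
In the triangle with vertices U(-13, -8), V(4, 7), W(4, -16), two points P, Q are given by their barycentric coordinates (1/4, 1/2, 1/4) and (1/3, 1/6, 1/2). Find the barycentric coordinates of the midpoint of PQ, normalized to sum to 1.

(7/24, 1/3, 3/8)

Since both coordinate triples sum to 1, the midpoint's barycentrics are the componentwise average.
(1/4+1/3)/2 = 7/24; similarly 1/3 and 3/8.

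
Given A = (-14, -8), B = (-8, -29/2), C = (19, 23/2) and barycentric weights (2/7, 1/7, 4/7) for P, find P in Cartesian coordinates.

(40/7, 31/14)

P = (2/7)·A + (1/7)·B + (4/7)·C.
x-coordinate: (2/7)·(-14) + (1/7)·(-8) + (4/7)·19 = 40/7.
y-coordinate: (2/7)·(-8) + (1/7)·(-29/2) + (4/7)·(23/2) = 31/14.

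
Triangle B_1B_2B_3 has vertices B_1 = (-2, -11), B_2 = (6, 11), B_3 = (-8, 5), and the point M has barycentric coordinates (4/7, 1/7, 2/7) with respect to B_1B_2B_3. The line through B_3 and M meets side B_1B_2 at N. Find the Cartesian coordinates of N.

(-2/5, -33/5)

Line B_3M meets B_1B_2 where the B_3-coordinate vanishes; zeroing M's B_3-weight and renormalizing leaves B_1, B_2-weights 4/7 : 1/7 → (4/5, 1/5).
So N = (4/5)·B_1 + (1/5)·B_2 = (-2/5, -33/5).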